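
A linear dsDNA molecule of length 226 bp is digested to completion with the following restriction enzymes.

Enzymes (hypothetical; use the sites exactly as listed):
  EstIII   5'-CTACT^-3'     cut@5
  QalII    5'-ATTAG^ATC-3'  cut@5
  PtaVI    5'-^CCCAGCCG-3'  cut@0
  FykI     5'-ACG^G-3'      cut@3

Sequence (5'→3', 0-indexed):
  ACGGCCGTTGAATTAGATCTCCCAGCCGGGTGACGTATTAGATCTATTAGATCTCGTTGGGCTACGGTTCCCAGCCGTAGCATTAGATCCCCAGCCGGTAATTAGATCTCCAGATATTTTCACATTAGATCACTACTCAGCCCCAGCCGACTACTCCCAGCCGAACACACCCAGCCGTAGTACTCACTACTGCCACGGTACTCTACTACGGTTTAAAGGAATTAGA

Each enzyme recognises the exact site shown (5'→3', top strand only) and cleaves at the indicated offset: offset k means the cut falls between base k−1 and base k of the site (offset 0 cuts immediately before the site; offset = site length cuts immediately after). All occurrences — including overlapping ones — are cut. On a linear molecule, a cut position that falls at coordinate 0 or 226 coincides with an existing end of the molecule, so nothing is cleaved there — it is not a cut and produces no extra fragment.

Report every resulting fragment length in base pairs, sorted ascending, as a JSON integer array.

Site scan:
  EstIII CTACT/5: at [132, 150, 186, 202] ⇒ [137, 155, 191, 207]
  QalII ATTAGATC/5: at [11, 36, 45, 81, 100, 123] ⇒ [16, 41, 50, 86, 105, 128]
  PtaVI CCCAGCCG/0: at [20, 69, 89, 141, 155, 169] ⇒ [20, 69, 89, 141, 155, 169]
  FykI ACGG/3: at [0, 63, 194, 207] ⇒ [3, 66, 197, 210]

Pooled cuts: [3, 16, 20, 41, 50, 66, 69, 86, 89, 105, 128, 137, 141, 155, 169, 191, 197, 207, 210]

Fragment lengths:
  [0,3): 3 bp
  [3,16): 13 bp
  [16,20): 4 bp
  [20,41): 21 bp
  [41,50): 9 bp
  [50,66): 16 bp
  [66,69): 3 bp
  [69,86): 17 bp
  [86,89): 3 bp
  [89,105): 16 bp
  [105,128): 23 bp
  [128,137): 9 bp
  [137,141): 4 bp
  [141,155): 14 bp
  [155,169): 14 bp
  [169,191): 22 bp
  [191,197): 6 bp
  [197,207): 10 bp
  [207,210): 3 bp
  [210,226): 16 bp

[3,3,3,3,4,4,6,9,9,10,13,14,14,16,16,16,17,21,22,23]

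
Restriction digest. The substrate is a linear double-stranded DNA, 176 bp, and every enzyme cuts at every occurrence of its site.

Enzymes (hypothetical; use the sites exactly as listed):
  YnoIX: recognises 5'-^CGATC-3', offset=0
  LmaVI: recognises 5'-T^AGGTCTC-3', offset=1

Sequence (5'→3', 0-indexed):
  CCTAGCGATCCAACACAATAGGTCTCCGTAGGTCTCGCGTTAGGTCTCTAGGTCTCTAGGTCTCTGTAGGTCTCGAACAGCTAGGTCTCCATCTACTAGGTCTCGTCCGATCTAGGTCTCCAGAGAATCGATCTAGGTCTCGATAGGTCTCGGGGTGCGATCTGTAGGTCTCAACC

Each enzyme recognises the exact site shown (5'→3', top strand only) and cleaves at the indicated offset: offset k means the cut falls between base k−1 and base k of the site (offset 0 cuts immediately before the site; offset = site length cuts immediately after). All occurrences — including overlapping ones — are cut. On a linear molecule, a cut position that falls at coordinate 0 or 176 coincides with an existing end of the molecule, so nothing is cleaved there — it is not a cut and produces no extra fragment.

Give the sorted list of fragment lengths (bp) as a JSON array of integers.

[5,6,6,8,8,8,10,10,10,10,11,12,13,14,15,15,15]

Per-enzyme occurrences:
  YnoIX (CGATC, off=0): starts [5, 107, 128, 157] → cuts [5, 107, 128, 157]
  LmaVI (TAGGTCTC, off=1): starts [18, 28, 40, 48, 56, 66, 81, 96, 112, 133, 143, 164] → cuts [19, 29, 41, 49, 57, 67, 82, 97, 113, 134, 144, 165]

All cut coordinates (distinct, sorted): [5, 19, 29, 41, 49, 57, 67, 82, 97, 107, 113, 128, 134, 144, 157, 165]

Fragment lengths:
  [0,5): 5 bp
  [5,19): 14 bp
  [19,29): 10 bp
  [29,41): 12 bp
  [41,49): 8 bp
  [49,57): 8 bp
  [57,67): 10 bp
  [67,82): 15 bp
  [82,97): 15 bp
  [97,107): 10 bp
  [107,113): 6 bp
  [113,128): 15 bp
  [128,134): 6 bp
  [134,144): 10 bp
  [144,157): 13 bp
  [157,165): 8 bp
  [165,176): 11 bp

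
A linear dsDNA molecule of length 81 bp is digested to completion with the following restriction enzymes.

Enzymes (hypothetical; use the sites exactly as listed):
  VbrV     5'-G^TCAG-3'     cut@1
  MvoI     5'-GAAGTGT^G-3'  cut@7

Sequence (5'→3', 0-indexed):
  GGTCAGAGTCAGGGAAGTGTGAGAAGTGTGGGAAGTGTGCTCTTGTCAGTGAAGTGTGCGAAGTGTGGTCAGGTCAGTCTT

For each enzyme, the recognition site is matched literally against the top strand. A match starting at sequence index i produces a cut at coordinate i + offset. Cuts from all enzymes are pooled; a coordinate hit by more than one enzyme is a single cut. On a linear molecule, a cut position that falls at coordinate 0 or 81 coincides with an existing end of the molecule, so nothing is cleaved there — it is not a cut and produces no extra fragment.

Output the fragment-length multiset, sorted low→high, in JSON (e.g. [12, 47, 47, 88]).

[2,2,5,6,7,8,9,9,9,12,12]

Scan for sites:
  VbrV GTCAG/1: at [1, 7, 44, 67, 72] ⇒ [2, 8, 45, 68, 73]
  MvoI GAAGTGTG/7: at [13, 22, 31, 50, 59] ⇒ [20, 29, 38, 57, 66]

All cut coordinates (distinct, sorted): [2, 8, 20, 29, 38, 45, 57, 66, 68, 73]

Fragments:
  [0,2): 2 bp
  [2,8): 6 bp
  [8,20): 12 bp
  [20,29): 9 bp
  [29,38): 9 bp
  [38,45): 7 bp
  [45,57): 12 bp
  [57,66): 9 bp
  [66,68): 2 bp
  [68,73): 5 bp
  [73,81): 8 bp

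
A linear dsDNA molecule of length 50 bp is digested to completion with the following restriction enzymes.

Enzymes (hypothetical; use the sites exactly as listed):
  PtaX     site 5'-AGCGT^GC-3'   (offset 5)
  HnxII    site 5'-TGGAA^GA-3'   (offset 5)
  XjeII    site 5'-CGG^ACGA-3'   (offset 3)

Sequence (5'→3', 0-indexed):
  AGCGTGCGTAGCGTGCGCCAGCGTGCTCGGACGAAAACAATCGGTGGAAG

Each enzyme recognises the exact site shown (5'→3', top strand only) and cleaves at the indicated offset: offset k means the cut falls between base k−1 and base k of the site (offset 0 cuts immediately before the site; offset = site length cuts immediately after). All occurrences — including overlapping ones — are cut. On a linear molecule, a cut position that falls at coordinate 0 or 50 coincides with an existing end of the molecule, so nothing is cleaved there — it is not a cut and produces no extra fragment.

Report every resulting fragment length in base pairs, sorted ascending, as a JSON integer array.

Scan for sites:
  PtaX AGCGTGC/5: at [0, 9, 19] ⇒ [5, 14, 24]
  HnxII (TGGAAGA, off=5): no sites
  XjeII CGGACGA/3: at [27] ⇒ [30]

All cut coordinates (distinct, sorted): [5, 14, 24, 30]

Fragments:
  [0,5): 5 bp
  [5,14): 9 bp
  [14,24): 10 bp
  [24,30): 6 bp
  [30,50): 20 bp

[5,6,9,10,20]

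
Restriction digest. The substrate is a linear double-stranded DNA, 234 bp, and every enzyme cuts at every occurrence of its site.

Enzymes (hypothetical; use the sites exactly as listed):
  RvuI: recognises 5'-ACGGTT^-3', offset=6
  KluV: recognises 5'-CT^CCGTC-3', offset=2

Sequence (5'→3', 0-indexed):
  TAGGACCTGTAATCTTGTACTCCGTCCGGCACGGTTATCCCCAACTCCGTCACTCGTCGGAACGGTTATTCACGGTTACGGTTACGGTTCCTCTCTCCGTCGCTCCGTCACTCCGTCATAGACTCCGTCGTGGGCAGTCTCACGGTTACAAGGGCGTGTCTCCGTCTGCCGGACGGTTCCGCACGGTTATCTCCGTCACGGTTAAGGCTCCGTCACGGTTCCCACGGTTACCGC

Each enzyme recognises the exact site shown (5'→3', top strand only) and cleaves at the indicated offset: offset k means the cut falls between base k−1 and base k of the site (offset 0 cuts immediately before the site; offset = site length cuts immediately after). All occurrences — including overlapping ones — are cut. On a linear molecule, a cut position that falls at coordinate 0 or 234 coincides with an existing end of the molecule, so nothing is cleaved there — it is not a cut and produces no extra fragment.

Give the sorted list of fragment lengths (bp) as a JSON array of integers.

[4,5,6,6,6,7,8,8,9,10,10,10,11,11,12,14,15,17,21,21,23]

Site scan:
  RvuI (ACGGTT, off=6): starts [30, 61, 71, 77, 83, 141, 172, 182, 197, 214, 223] → cuts [36, 67, 77, 83, 89, 147, 178, 188, 203, 220, 229]
  KluV (CTCCGTC, off=2): starts [19, 44, 94, 102, 110, 122, 159, 190, 207] → cuts [21, 46, 96, 104, 112, 124, 161, 192, 209]

Pooled cuts: [21, 36, 46, 67, 77, 83, 89, 96, 104, 112, 124, 147, 161, 178, 188, 192, 203, 209, 220, 229]

Fragments:
  [0,21): 21 bp
  [21,36): 15 bp
  [36,46): 10 bp
  [46,67): 21 bp
  [67,77): 10 bp
  [77,83): 6 bp
  [83,89): 6 bp
  [89,96): 7 bp
  [96,104): 8 bp
  [104,112): 8 bp
  [112,124): 12 bp
  [124,147): 23 bp
  [147,161): 14 bp
  [161,178): 17 bp
  [178,188): 10 bp
  [188,192): 4 bp
  [192,203): 11 bp
  [203,209): 6 bp
  [209,220): 11 bp
  [220,229): 9 bp
  [229,234): 5 bp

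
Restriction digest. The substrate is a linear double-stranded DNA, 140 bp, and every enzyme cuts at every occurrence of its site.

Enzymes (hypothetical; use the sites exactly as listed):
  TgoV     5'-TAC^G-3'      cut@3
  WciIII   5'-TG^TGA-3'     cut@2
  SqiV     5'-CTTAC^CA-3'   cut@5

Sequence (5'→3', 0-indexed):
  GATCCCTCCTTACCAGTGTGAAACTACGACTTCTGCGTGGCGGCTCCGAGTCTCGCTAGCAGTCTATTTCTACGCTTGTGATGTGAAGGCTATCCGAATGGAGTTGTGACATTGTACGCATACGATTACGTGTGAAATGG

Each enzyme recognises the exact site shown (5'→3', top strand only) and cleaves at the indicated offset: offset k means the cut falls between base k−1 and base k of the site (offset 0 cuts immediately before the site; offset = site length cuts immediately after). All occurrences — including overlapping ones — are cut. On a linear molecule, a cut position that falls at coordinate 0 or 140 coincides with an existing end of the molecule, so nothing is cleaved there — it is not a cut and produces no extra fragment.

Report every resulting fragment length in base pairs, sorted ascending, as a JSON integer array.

[3,5,5,5,6,6,8,9,11,13,23,46]

Per-enzyme occurrences:
  TgoV TACG/3: at [24, 70, 114, 120, 126] ⇒ [27, 73, 117, 123, 129]
  WciIII TGTGA/2: at [16, 76, 81, 104, 130] ⇒ [18, 78, 83, 106, 132]
  SqiV CTTACCA/5: at [8] ⇒ [13]

All cut coordinates (distinct, sorted): [13, 18, 27, 73, 78, 83, 106, 117, 123, 129, 132]

Fragments:
  [0,13): 13 bp
  [13,18): 5 bp
  [18,27): 9 bp
  [27,73): 46 bp
  [73,78): 5 bp
  [78,83): 5 bp
  [83,106): 23 bp
  [106,117): 11 bp
  [117,123): 6 bp
  [123,129): 6 bp
  [129,132): 3 bp
  [132,140): 8 bp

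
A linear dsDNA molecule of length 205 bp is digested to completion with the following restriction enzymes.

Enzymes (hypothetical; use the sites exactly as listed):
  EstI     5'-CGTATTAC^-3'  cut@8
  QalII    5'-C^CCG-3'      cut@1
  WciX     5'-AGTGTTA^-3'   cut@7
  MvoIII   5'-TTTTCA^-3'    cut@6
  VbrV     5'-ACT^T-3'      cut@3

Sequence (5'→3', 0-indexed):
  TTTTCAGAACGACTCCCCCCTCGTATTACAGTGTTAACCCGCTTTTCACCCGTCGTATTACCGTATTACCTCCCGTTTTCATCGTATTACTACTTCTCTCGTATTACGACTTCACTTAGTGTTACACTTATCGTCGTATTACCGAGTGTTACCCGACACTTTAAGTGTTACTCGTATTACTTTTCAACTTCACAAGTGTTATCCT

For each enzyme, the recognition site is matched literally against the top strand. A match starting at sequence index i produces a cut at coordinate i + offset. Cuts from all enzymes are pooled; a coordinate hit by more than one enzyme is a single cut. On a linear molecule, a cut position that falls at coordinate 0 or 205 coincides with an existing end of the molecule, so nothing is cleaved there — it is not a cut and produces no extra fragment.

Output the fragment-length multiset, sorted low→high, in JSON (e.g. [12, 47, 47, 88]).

[1,1,1,2,3,3,4,4,4,4,5,5,6,7,8,8,8,9,9,9,10,10,10,12,12,13,14,23]

Site scan:
  EstI (CGTATTAC, off=8): starts [21, 53, 61, 82, 99, 134, 172] → cuts [29, 61, 69, 90, 107, 142, 180]
  QalII (CCCG, off=1): starts [37, 48, 71, 151] → cuts [38, 49, 72, 152]
  WciX (AGTGTTA, off=7): starts [29, 117, 144, 163, 194] → cuts [36, 124, 151, 170, 201]
  MvoIII (TTTTCA, off=6): starts [0, 42, 75, 180] → cuts [6, 48, 81, 186]
  VbrV (ACTT, off=3): starts [91, 108, 113, 125, 157, 178, 186] → cuts [94, 111, 116, 128, 160, 181, 189]

All cut coordinates (distinct, sorted): [6, 29, 36, 38, 48, 49, 61, 69, 72, 81, 90, 94, 107, 111, 116, 124, 128, 142, 151, 152, 160, 170, 180, 181, 186, 189, 201]

Fragment lengths:
  [0,6): 6 bp
  [6,29): 23 bp
  [29,36): 7 bp
  [36,38): 2 bp
  [38,48): 10 bp
  [48,49): 1 bp
  [49,61): 12 bp
  [61,69): 8 bp
  [69,72): 3 bp
  [72,81): 9 bp
  [81,90): 9 bp
  [90,94): 4 bp
  [94,107): 13 bp
  [107,111): 4 bp
  [111,116): 5 bp
  [116,124): 8 bp
  [124,128): 4 bp
  [128,142): 14 bp
  [142,151): 9 bp
  [151,152): 1 bp
  [152,160): 8 bp
  [160,170): 10 bp
  [170,180): 10 bp
  [180,181): 1 bp
  [181,186): 5 bp
  [186,189): 3 bp
  [189,201): 12 bp
  [201,205): 4 bp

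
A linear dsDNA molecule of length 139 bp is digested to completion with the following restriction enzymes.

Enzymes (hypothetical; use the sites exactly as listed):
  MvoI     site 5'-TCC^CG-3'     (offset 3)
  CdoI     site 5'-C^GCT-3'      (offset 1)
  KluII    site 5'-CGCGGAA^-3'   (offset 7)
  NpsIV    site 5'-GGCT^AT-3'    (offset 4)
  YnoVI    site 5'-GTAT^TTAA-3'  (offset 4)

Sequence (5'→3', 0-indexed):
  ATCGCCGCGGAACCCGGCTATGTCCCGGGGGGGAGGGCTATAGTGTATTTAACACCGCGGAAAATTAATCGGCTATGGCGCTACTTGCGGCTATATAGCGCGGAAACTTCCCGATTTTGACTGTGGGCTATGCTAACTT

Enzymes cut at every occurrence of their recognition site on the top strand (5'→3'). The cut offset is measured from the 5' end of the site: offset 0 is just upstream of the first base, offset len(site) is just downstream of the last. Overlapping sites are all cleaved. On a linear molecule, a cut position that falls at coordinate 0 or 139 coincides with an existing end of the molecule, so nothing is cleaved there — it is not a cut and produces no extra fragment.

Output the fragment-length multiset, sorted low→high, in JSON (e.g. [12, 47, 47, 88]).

Per-enzyme occurrences:
  MvoI TCCCG/3: at [22, 108] ⇒ [25, 111]
  CdoI CGCT/1: at [78] ⇒ [79]
  KluII CGCGGAA/7: at [5, 55, 98] ⇒ [12, 62, 105]
  NpsIV GGCTAT/4: at [15, 35, 70, 88, 125] ⇒ [19, 39, 74, 92, 129]
  YnoVI GTATTTAA/4: at [44] ⇒ [48]

All cut coordinates (distinct, sorted): [12, 19, 25, 39, 48, 62, 74, 79, 92, 105, 111, 129]

Fragments:
  [0,12): 12 bp
  [12,19): 7 bp
  [19,25): 6 bp
  [25,39): 14 bp
  [39,48): 9 bp
  [48,62): 14 bp
  [62,74): 12 bp
  [74,79): 5 bp
  [79,92): 13 bp
  [92,105): 13 bp
  [105,111): 6 bp
  [111,129): 18 bp
  [129,139): 10 bp

[5,6,6,7,9,10,12,12,13,13,14,14,18]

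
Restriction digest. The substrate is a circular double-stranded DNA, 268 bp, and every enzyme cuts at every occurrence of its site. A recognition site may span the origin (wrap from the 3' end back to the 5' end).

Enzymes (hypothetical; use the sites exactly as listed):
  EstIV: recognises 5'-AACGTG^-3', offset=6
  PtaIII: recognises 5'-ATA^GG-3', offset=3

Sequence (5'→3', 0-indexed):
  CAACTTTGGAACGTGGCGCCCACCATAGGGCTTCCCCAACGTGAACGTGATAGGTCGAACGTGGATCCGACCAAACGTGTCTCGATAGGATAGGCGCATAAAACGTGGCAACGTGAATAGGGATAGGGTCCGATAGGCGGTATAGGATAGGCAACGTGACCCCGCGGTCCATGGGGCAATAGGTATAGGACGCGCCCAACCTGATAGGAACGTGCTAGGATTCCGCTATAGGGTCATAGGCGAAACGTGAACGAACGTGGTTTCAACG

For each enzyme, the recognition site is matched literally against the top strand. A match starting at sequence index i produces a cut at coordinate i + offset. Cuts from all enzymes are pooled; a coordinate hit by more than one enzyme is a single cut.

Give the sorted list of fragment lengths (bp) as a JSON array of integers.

Per-enzyme occurrences:
  EstIV (AACGTG, off=6): starts [9, 37, 43, 57, 73, 101, 109, 152, 208, 243, 253] → cuts [15, 43, 49, 63, 79, 107, 115, 158, 214, 249, 259]
  PtaIII (ATAGG, off=3): starts [24, 49, 84, 89, 116, 122, 132, 141, 146, 178, 184, 203, 227, 235] → cuts [27, 52, 87, 92, 119, 125, 135, 144, 149, 181, 187, 206, 230, 238]

Pooled cuts: [15, 27, 43, 49, 52, 63, 79, 87, 92, 107, 115, 119, 125, 135, 144, 149, 158, 181, 187, 206, 214, 230, 238, 249, 259]

Fragments:
  15→27: 12 bp
  27→43: 16 bp
  43→49: 6 bp
  49→52: 3 bp
  52→63: 11 bp
  63→79: 16 bp
  79→87: 8 bp
  87→92: 5 bp
  92→107: 15 bp
  107→115: 8 bp
  115→119: 4 bp
  119→125: 6 bp
  125→135: 10 bp
  135→144: 9 bp
  144→149: 5 bp
  149→158: 9 bp
  158→181: 23 bp
  181→187: 6 bp
  187→206: 19 bp
  206→214: 8 bp
  214→230: 16 bp
  230→238: 8 bp
  238→249: 11 bp
  249→259: 10 bp
  259→15 (wrap): 268-259+15 = 24 bp

[3,4,5,5,6,6,6,8,8,8,8,9,9,10,10,11,11,12,15,16,16,16,19,23,24]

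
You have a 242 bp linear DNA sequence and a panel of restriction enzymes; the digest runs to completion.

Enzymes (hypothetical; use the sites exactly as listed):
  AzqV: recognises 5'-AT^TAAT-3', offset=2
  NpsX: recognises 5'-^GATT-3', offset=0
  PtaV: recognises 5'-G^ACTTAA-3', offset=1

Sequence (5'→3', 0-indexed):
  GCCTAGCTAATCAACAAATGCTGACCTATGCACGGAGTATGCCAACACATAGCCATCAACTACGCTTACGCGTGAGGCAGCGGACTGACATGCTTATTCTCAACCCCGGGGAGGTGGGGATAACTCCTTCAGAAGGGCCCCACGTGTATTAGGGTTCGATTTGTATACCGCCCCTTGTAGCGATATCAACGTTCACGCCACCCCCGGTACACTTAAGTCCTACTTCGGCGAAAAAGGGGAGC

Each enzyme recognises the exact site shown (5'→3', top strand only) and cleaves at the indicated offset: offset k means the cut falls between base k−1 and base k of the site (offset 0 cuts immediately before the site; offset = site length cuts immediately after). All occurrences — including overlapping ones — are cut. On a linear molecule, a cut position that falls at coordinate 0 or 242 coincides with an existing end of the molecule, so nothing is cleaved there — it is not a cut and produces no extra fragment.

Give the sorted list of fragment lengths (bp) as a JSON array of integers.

Per-enzyme occurrences:
  AzqV (ATTAAT, off=2): no sites
  NpsX GATT/0: at [157] ⇒ [157]
  PtaV (GACTTAA, off=1): no sites

All cut coordinates (distinct, sorted): [157]

Fragment lengths:
  [0,157): 157 bp
  [157,242): 85 bp

[85,157]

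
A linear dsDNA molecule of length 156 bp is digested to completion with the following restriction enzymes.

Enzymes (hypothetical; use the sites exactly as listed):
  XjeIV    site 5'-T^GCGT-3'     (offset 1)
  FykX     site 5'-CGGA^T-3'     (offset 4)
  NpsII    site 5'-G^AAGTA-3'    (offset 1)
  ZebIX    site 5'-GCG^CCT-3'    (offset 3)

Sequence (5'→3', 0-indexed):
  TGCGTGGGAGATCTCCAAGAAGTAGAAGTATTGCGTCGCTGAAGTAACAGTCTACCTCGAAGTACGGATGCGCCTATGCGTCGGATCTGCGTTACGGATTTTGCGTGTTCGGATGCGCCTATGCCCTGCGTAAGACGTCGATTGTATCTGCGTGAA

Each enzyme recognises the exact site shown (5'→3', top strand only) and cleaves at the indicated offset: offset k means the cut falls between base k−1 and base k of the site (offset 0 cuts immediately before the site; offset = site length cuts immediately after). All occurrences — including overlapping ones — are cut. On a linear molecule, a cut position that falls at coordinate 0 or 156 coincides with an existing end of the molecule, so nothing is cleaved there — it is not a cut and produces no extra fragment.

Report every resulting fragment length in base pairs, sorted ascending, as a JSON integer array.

Site scan:
  XjeIV (TGCGT, off=1): starts [0, 31, 76, 87, 101, 126, 148] → cuts [1, 32, 77, 88, 102, 127, 149]
  FykX (CGGAT, off=4): starts [64, 81, 94, 109] → cuts [68, 85, 98, 113]
  NpsII (GAAGTA, off=1): starts [18, 24, 40, 58] → cuts [19, 25, 41, 59]
  ZebIX (GCGCCT, off=3): starts [69, 114] → cuts [72, 117]

Pooled cuts: [1, 19, 25, 32, 41, 59, 68, 72, 77, 85, 88, 98, 102, 113, 117, 127, 149]

Fragment lengths:
  [0,1): 1 bp
  [1,19): 18 bp
  [19,25): 6 bp
  [25,32): 7 bp
  [32,41): 9 bp
  [41,59): 18 bp
  [59,68): 9 bp
  [68,72): 4 bp
  [72,77): 5 bp
  [77,85): 8 bp
  [85,88): 3 bp
  [88,98): 10 bp
  [98,102): 4 bp
  [102,113): 11 bp
  [113,117): 4 bp
  [117,127): 10 bp
  [127,149): 22 bp
  [149,156): 7 bp

[1,3,4,4,4,5,6,7,7,8,9,9,10,10,11,18,18,22]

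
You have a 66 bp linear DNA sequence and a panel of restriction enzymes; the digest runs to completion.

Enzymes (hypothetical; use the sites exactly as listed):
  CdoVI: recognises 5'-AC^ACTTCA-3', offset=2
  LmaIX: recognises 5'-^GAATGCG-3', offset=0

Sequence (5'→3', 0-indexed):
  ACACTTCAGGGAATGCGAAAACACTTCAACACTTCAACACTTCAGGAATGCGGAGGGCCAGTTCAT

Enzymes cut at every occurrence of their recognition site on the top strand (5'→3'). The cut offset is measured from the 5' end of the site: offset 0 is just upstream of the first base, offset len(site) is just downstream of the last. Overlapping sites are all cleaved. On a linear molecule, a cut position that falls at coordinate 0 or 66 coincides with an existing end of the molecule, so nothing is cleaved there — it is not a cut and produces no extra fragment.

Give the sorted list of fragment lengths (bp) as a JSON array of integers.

Scan for sites:
  CdoVI ACACTTCA/2: at [0, 20, 28, 36] ⇒ [2, 22, 30, 38]
  LmaIX GAATGCG/0: at [10, 45] ⇒ [10, 45]

All cut coordinates (distinct, sorted): [2, 10, 22, 30, 38, 45]

Fragments:
  [0,2): 2 bp
  [2,10): 8 bp
  [10,22): 12 bp
  [22,30): 8 bp
  [30,38): 8 bp
  [38,45): 7 bp
  [45,66): 21 bp

[2,7,8,8,8,12,21]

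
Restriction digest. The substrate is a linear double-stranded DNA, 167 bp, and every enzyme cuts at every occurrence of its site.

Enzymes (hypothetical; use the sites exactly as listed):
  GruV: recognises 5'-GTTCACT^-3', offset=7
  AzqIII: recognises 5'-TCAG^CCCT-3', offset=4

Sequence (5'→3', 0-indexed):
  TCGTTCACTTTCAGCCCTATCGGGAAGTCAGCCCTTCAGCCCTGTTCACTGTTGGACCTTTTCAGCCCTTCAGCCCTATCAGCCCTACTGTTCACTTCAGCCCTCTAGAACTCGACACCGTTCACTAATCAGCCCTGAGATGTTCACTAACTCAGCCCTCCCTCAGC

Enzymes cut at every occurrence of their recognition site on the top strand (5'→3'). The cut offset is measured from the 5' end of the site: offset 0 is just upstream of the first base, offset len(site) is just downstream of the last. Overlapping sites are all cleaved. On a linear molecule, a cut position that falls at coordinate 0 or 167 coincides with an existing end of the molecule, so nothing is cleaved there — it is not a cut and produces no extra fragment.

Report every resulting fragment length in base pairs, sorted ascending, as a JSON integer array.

[4,5,6,7,8,8,9,9,11,12,14,15,16,17,26]

Scan for sites:
  GruV GTTCACT/7: at [2, 43, 89, 119, 141] ⇒ [9, 50, 96, 126, 148]
  AzqIII TCAGCCCT/4: at [10, 27, 35, 61, 69, 78, 96, 128, 151] ⇒ [14, 31, 39, 65, 73, 82, 100, 132, 155]

All cut coordinates (distinct, sorted): [9, 14, 31, 39, 50, 65, 73, 82, 96, 100, 126, 132, 148, 155]

Fragment lengths:
  [0,9): 9 bp
  [9,14): 5 bp
  [14,31): 17 bp
  [31,39): 8 bp
  [39,50): 11 bp
  [50,65): 15 bp
  [65,73): 8 bp
  [73,82): 9 bp
  [82,96): 14 bp
  [96,100): 4 bp
  [100,126): 26 bp
  [126,132): 6 bp
  [132,148): 16 bp
  [148,155): 7 bp
  [155,167): 12 bp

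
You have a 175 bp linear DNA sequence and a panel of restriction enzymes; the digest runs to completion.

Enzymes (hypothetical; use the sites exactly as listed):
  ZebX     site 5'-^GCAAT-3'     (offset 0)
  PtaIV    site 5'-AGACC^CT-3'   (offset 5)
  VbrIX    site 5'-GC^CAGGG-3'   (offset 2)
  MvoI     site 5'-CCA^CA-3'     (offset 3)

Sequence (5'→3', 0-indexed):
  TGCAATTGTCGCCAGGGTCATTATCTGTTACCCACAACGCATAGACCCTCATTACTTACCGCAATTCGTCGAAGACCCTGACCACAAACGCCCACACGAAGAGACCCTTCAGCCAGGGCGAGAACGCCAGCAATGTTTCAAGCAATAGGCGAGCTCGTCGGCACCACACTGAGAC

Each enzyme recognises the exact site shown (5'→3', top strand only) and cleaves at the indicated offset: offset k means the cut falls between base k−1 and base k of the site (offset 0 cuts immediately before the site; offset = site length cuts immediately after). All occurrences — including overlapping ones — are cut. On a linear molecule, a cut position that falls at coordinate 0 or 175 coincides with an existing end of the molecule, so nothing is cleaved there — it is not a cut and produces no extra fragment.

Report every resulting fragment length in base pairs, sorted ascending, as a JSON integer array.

Per-enzyme occurrences:
  ZebX GCAAT/0: at [1, 60, 129, 141] ⇒ [1, 60, 129, 141]
  PtaIV AGACCCT/5: at [42, 72, 101] ⇒ [47, 77, 106]
  VbrIX GCCAGGG/2: at [10, 111] ⇒ [12, 113]
  MvoI CCACA/3: at [31, 81, 91, 163] ⇒ [34, 84, 94, 166]

Pooled cuts: [1, 12, 34, 47, 60, 77, 84, 94, 106, 113, 129, 141, 166]

Fragments:
  [0,1): 1 bp
  [1,12): 11 bp
  [12,34): 22 bp
  [34,47): 13 bp
  [47,60): 13 bp
  [60,77): 17 bp
  [77,84): 7 bp
  [84,94): 10 bp
  [94,106): 12 bp
  [106,113): 7 bp
  [113,129): 16 bp
  [129,141): 12 bp
  [141,166): 25 bp
  [166,175): 9 bp

[1,7,7,9,10,11,12,12,13,13,16,17,22,25]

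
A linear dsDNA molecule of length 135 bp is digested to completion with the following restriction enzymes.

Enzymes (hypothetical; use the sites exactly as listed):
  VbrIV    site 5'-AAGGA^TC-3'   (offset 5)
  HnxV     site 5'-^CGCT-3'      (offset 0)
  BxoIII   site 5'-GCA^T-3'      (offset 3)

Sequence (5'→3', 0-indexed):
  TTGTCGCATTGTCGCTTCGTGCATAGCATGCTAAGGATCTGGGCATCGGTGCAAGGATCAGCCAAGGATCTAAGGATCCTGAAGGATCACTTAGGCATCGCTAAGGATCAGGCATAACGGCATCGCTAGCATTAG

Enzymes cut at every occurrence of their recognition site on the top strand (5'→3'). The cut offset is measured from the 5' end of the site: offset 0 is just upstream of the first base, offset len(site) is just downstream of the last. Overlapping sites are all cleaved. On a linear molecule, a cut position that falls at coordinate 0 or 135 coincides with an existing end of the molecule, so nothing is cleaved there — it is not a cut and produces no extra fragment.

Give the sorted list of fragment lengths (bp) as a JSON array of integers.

[1,1,4,4,5,7,8,8,8,8,8,9,9,10,11,11,11,12]

Per-enzyme occurrences:
  VbrIV (AAGGATC, off=5): starts [32, 52, 63, 71, 81, 102] → cuts [37, 57, 68, 76, 86, 107]
  HnxV (CGCT, off=0): starts [12, 98, 123] → cuts [12, 98, 123]
  BxoIII (GCAT, off=3): starts [5, 20, 25, 42, 94, 111, 119, 128] → cuts [8, 23, 28, 45, 97, 114, 122, 131]

All cut coordinates (distinct, sorted): [8, 12, 23, 28, 37, 45, 57, 68, 76, 86, 97, 98, 107, 114, 122, 123, 131]

Fragments:
  [0,8): 8 bp
  [8,12): 4 bp
  [12,23): 11 bp
  [23,28): 5 bp
  [28,37): 9 bp
  [37,45): 8 bp
  [45,57): 12 bp
  [57,68): 11 bp
  [68,76): 8 bp
  [76,86): 10 bp
  [86,97): 11 bp
  [97,98): 1 bp
  [98,107): 9 bp
  [107,114): 7 bp
  [114,122): 8 bp
  [122,123): 1 bp
  [123,131): 8 bp
  [131,135): 4 bp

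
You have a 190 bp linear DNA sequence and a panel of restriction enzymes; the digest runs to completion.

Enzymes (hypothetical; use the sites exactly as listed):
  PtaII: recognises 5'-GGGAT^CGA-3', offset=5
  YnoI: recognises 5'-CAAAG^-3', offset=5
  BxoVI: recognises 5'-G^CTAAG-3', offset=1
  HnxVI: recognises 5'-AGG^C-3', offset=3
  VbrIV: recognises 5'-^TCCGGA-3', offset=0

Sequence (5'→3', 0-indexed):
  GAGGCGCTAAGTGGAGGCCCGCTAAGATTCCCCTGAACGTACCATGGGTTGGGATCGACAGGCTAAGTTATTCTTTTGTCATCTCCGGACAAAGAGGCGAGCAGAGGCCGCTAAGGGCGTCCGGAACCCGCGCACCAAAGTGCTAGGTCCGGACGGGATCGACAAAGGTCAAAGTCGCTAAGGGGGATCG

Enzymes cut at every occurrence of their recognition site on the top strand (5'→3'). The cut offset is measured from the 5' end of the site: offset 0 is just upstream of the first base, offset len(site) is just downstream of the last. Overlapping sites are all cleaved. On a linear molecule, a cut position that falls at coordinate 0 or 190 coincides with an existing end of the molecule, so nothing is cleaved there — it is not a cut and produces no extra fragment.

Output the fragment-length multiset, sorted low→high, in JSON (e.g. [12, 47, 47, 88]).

[2,3,3,3,4,4,7,7,7,8,9,10,11,11,12,13,21,21,34]

Per-enzyme occurrences:
  PtaII GGGATCGA/5: at [50, 154] ⇒ [55, 159]
  YnoI CAAAG/5: at [89, 135, 162, 169] ⇒ [94, 140, 167, 174]
  BxoVI GCTAAG/1: at [5, 20, 61, 109, 176] ⇒ [6, 21, 62, 110, 177]
  HnxVI AGGC/3: at [1, 14, 59, 94, 104] ⇒ [4, 17, 62, 97, 107]
  VbrIV TCCGGA/0: at [83, 119, 147] ⇒ [83, 119, 147]

Pooled cuts: [4, 6, 17, 21, 55, 62, 83, 94, 97, 107, 110, 119, 140, 147, 159, 167, 174, 177]

Fragment lengths:
  [0,4): 4 bp
  [4,6): 2 bp
  [6,17): 11 bp
  [17,21): 4 bp
  [21,55): 34 bp
  [55,62): 7 bp
  [62,83): 21 bp
  [83,94): 11 bp
  [94,97): 3 bp
  [97,107): 10 bp
  [107,110): 3 bp
  [110,119): 9 bp
  [119,140): 21 bp
  [140,147): 7 bp
  [147,159): 12 bp
  [159,167): 8 bp
  [167,174): 7 bp
  [174,177): 3 bp
  [177,190): 13 bp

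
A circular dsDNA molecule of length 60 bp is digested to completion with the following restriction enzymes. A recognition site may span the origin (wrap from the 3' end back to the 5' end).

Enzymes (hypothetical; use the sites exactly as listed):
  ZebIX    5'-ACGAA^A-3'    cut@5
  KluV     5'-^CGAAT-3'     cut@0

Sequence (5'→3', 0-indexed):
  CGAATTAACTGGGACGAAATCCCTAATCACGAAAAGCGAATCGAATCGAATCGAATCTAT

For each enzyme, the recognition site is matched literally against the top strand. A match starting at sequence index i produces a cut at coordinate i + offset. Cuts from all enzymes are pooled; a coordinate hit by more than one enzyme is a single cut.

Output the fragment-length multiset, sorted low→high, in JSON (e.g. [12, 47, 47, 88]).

Site scan:
  ZebIX ACGAAA/5: at [13, 28] ⇒ [18, 33]
  KluV CGAAT/0: at [0, 36, 41, 46, 51] ⇒ [0, 36, 41, 46, 51]

All cut coordinates (distinct, sorted): [0, 18, 33, 36, 41, 46, 51]

Fragments:
  0→18: 18 bp
  18→33: 15 bp
  33→36: 3 bp
  36→41: 5 bp
  41→46: 5 bp
  46→51: 5 bp
  51→0 (wrap): 60-51+0 = 9 bp

[3,5,5,5,9,15,18]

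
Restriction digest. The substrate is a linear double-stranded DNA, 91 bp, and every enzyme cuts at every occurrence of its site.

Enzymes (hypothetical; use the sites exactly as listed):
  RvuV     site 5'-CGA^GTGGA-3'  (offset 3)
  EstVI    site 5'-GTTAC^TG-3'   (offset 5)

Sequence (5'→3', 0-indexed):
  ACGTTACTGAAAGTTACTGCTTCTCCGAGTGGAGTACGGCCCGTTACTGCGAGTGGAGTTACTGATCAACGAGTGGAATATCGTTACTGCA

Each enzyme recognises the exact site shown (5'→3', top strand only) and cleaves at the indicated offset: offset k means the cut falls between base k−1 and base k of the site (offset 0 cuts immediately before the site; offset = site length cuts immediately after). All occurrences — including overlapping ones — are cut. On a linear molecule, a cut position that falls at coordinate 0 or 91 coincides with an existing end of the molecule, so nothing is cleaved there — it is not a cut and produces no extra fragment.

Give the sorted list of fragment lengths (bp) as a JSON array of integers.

[4,5,7,10,10,10,11,15,19]

Scan for sites:
  RvuV (CGAGTGGA, off=3): starts [25, 49, 69] → cuts [28, 52, 72]
  EstVI (GTTACTG, off=5): starts [2, 12, 42, 57, 82] → cuts [7, 17, 47, 62, 87]

All cut coordinates (distinct, sorted): [7, 17, 28, 47, 52, 62, 72, 87]

Fragment lengths:
  [0,7): 7 bp
  [7,17): 10 bp
  [17,28): 11 bp
  [28,47): 19 bp
  [47,52): 5 bp
  [52,62): 10 bp
  [62,72): 10 bp
  [72,87): 15 bp
  [87,91): 4 bp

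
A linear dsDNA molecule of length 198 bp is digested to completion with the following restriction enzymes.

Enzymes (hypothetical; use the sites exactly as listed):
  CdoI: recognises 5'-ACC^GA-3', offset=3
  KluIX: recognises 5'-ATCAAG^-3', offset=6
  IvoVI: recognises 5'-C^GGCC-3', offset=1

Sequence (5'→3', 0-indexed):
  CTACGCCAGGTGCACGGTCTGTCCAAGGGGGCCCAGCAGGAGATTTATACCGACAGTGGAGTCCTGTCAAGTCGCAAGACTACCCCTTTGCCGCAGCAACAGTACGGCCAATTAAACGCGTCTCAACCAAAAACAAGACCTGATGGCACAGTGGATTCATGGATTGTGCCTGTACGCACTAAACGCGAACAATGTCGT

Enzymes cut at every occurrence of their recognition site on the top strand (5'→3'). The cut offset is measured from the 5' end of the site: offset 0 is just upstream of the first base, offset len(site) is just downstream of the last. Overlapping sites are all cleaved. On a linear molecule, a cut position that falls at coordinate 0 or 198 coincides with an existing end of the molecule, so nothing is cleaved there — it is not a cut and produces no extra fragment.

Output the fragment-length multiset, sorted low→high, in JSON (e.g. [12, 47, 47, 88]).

Site scan:
  CdoI (ACCGA, off=3): starts [48] → cuts [51]
  KluIX (ATCAAG, off=6): no sites
  IvoVI (CGGCC, off=1): starts [104] → cuts [105]

Pooled cuts: [51, 105]

Fragment lengths:
  [0,51): 51 bp
  [51,105): 54 bp
  [105,198): 93 bp

[51,54,93]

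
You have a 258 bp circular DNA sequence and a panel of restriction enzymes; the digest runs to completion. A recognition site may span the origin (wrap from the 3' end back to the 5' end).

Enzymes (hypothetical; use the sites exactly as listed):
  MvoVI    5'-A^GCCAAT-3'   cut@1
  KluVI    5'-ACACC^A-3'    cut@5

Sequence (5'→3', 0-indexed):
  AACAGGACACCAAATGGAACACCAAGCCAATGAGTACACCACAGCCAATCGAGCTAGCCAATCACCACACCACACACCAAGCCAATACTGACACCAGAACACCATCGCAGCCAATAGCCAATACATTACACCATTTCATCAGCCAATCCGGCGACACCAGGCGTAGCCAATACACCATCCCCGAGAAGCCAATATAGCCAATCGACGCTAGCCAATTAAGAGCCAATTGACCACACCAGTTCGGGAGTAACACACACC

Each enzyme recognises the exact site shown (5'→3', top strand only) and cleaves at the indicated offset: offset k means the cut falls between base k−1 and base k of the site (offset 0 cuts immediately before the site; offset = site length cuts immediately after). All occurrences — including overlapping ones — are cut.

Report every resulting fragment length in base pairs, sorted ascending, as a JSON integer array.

[2,2,3,6,7,7,7,8,9,9,11,11,11,11,12,13,14,15,15,15,16,16,17,21]

Site scan:
  MvoVI AGCCAAT/1: at [24, 42, 55, 79, 108, 115, 140, 164, 186, 195, 209, 220] ⇒ [25, 43, 56, 80, 109, 116, 141, 165, 187, 196, 210, 221]
  KluVI ACACCA/5: at [6, 18, 35, 66, 73, 90, 98, 127, 153, 171, 232, 253] ⇒ [0, 11, 23, 40, 71, 78, 95, 103, 132, 158, 176, 237]

Pooled cuts: [0, 11, 23, 25, 40, 43, 56, 71, 78, 80, 95, 103, 109, 116, 132, 141, 158, 165, 176, 187, 196, 210, 221, 237]

Fragments:
  0→11: 11 bp
  11→23: 12 bp
  23→25: 2 bp
  25→40: 15 bp
  40→43: 3 bp
  43→56: 13 bp
  56→71: 15 bp
  71→78: 7 bp
  78→80: 2 bp
  80→95: 15 bp
  95→103: 8 bp
  103→109: 6 bp
  109→116: 7 bp
  116→132: 16 bp
  132→141: 9 bp
  141→158: 17 bp
  158→165: 7 bp
  165→176: 11 bp
  176→187: 11 bp
  187→196: 9 bp
  196→210: 14 bp
  210→221: 11 bp
  221→237: 16 bp
  237→0 (wrap): 258-237+0 = 21 bp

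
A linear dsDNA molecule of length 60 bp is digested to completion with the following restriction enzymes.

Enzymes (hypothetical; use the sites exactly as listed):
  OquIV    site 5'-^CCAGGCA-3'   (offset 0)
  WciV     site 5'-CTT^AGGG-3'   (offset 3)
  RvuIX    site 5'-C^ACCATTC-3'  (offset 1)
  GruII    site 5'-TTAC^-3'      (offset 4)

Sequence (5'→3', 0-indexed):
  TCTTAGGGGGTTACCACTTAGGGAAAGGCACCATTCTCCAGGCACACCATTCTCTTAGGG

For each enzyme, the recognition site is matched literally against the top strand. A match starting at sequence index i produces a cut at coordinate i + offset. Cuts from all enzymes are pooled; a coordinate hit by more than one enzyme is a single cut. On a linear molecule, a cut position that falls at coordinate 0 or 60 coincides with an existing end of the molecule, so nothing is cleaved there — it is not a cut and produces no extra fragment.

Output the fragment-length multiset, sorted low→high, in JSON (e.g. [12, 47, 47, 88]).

[4,4,5,8,8,10,10,11]

Site scan:
  OquIV CCAGGCA/0: at [37] ⇒ [37]
  WciV CTTAGGG/3: at [1, 16, 53] ⇒ [4, 19, 56]
  RvuIX CACCATTC/1: at [28, 44] ⇒ [29, 45]
  GruII TTAC/4: at [10] ⇒ [14]

Pooled cuts: [4, 14, 19, 29, 37, 45, 56]

Fragments:
  [0,4): 4 bp
  [4,14): 10 bp
  [14,19): 5 bp
  [19,29): 10 bp
  [29,37): 8 bp
  [37,45): 8 bp
  [45,56): 11 bp
  [56,60): 4 bp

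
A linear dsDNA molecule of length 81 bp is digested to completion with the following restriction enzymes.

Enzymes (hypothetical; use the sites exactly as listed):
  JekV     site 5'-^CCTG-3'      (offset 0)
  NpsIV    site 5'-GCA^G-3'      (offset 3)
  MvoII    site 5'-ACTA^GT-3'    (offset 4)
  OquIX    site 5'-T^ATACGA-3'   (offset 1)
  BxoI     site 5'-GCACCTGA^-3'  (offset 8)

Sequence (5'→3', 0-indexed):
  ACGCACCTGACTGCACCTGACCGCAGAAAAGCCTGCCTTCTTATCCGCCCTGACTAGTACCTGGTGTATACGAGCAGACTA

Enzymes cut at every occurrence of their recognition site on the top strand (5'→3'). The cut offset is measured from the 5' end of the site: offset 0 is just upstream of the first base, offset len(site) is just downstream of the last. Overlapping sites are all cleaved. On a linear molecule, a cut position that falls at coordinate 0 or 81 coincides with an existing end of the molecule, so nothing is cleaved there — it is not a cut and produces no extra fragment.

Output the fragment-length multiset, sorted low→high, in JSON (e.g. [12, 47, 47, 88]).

[3,5,5,5,5,5,5,6,8,8,9,17]

Site scan:
  JekV (CCTG, off=0): starts [5, 15, 31, 48, 59] → cuts [5, 15, 31, 48, 59]
  NpsIV (GCAG, off=3): starts [22, 73] → cuts [25, 76]
  MvoII (ACTAGT, off=4): starts [52] → cuts [56]
  OquIX (TATACGA, off=1): starts [66] → cuts [67]
  BxoI (GCACCTGA, off=8): starts [2, 12] → cuts [10, 20]

All cut coordinates (distinct, sorted): [5, 10, 15, 20, 25, 31, 48, 56, 59, 67, 76]

Fragments:
  [0,5): 5 bp
  [5,10): 5 bp
  [10,15): 5 bp
  [15,20): 5 bp
  [20,25): 5 bp
  [25,31): 6 bp
  [31,48): 17 bp
  [48,56): 8 bp
  [56,59): 3 bp
  [59,67): 8 bp
  [67,76): 9 bp
  [76,81): 5 bp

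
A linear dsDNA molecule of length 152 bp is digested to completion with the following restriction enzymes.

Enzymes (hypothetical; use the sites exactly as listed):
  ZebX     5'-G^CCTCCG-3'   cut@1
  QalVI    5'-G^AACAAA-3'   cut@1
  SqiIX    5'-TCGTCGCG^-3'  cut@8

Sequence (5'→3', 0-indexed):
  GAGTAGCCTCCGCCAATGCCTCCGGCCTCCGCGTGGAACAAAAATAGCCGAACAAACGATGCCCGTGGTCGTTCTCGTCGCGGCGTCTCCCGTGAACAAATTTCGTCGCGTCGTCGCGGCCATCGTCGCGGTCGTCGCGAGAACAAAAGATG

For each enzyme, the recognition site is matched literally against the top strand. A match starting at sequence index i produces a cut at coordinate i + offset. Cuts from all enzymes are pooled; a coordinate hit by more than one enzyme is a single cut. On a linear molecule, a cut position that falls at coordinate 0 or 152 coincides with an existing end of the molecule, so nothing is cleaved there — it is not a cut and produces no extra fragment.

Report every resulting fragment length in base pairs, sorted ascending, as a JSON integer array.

Scan for sites:
  ZebX GCCTCCG/1: at [5, 17, 24] ⇒ [6, 18, 25]
  QalVI GAACAAA/1: at [35, 49, 93, 140] ⇒ [36, 50, 94, 141]
  SqiIX TCGTCGCG/8: at [74, 102, 110, 122, 131] ⇒ [82, 110, 118, 130, 139]

All cut coordinates (distinct, sorted): [6, 18, 25, 36, 50, 82, 94, 110, 118, 130, 139, 141]

Fragment lengths:
  [0,6): 6 bp
  [6,18): 12 bp
  [18,25): 7 bp
  [25,36): 11 bp
  [36,50): 14 bp
  [50,82): 32 bp
  [82,94): 12 bp
  [94,110): 16 bp
  [110,118): 8 bp
  [118,130): 12 bp
  [130,139): 9 bp
  [139,141): 2 bp
  [141,152): 11 bp

[2,6,7,8,9,11,11,12,12,12,14,16,32]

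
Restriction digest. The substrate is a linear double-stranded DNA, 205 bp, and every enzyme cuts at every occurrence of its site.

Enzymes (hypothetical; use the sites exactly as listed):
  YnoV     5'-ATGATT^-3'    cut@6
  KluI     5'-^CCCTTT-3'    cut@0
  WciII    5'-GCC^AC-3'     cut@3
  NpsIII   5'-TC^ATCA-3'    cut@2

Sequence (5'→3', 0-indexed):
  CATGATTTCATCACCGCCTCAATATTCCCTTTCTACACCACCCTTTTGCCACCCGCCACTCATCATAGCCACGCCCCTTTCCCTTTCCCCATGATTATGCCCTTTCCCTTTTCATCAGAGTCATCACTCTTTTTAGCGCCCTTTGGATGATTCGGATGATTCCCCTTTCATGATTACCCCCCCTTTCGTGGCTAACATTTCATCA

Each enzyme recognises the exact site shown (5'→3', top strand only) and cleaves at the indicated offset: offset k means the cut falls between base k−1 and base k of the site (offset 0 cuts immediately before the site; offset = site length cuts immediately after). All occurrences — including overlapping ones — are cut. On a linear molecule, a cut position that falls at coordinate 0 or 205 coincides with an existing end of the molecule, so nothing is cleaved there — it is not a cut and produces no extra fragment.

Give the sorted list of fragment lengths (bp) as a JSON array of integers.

[1,2,3,4,4,4,5,6,6,7,7,8,9,9,9,10,13,14,14,16,16,17,21]

Site scan:
  YnoV ATGATT/6: at [1, 90, 146, 155, 169] ⇒ [7, 96, 152, 161, 175]
  KluI CCCTTT/0: at [26, 40, 74, 80, 99, 105, 138, 162, 180] ⇒ [26, 40, 74, 80, 99, 105, 138, 162, 180]
  WciII GCCAC/3: at [47, 54, 67] ⇒ [50, 57, 70]
  NpsIII TCATCA/2: at [7, 59, 111, 120, 199] ⇒ [9, 61, 113, 122, 201]

Pooled cuts: [7, 9, 26, 40, 50, 57, 61, 70, 74, 80, 96, 99, 105, 113, 122, 138, 152, 161, 162, 175, 180, 201]

Fragment lengths:
  [0,7): 7 bp
  [7,9): 2 bp
  [9,26): 17 bp
  [26,40): 14 bp
  [40,50): 10 bp
  [50,57): 7 bp
  [57,61): 4 bp
  [61,70): 9 bp
  [70,74): 4 bp
  [74,80): 6 bp
  [80,96): 16 bp
  [96,99): 3 bp
  [99,105): 6 bp
  [105,113): 8 bp
  [113,122): 9 bp
  [122,138): 16 bp
  [138,152): 14 bp
  [152,161): 9 bp
  [161,162): 1 bp
  [162,175): 13 bp
  [175,180): 5 bp
  [180,201): 21 bp
  [201,205): 4 bp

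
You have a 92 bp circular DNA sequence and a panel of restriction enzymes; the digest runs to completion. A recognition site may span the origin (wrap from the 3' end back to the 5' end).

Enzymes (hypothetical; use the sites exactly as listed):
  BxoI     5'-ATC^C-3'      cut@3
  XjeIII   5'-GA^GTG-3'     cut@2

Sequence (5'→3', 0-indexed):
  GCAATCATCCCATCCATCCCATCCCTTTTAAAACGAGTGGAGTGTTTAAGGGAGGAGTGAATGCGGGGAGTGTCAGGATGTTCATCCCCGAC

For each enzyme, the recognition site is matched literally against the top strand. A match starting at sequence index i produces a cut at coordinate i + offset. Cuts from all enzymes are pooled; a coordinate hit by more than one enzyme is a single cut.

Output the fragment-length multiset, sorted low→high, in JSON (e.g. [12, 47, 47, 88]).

[4,5,5,5,13,13,15,15,17]

Per-enzyme occurrences:
  BxoI (ATCC, off=3): starts [6, 11, 15, 20, 83] → cuts [9, 14, 18, 23, 86]
  XjeIII (GAGTG, off=2): starts [34, 39, 54, 67] → cuts [36, 41, 56, 69]

Pooled cuts: [9, 14, 18, 23, 36, 41, 56, 69, 86]

Fragment lengths:
  9→14: 5 bp
  14→18: 4 bp
  18→23: 5 bp
  23→36: 13 bp
  36→41: 5 bp
  41→56: 15 bp
  56→69: 13 bp
  69→86: 17 bp
  86→9 (wrap): 92-86+9 = 15 bp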